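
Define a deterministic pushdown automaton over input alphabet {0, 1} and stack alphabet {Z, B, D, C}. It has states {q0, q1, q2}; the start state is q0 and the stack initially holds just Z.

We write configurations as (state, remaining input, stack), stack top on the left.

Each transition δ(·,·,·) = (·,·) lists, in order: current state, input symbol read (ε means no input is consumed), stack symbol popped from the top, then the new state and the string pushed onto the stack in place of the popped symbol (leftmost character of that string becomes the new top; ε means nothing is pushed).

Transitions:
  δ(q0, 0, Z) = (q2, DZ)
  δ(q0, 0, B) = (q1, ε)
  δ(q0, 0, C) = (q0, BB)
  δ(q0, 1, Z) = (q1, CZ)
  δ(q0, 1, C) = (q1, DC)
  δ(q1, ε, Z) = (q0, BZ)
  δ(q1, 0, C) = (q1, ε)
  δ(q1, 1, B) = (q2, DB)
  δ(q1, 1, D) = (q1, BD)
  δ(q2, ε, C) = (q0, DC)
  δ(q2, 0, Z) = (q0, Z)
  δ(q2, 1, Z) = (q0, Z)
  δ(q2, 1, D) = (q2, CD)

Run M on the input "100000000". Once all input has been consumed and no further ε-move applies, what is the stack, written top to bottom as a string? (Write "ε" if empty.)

(q0, 100000000, Z)
  read 1, top Z: go to q1, push CZ → (q1, 00000000, CZ)
  read 0, top C: go to q1, push ε → (q1, 0000000, Z)
  ε-move, top Z: go to q0, push BZ → (q0, 0000000, BZ)
  read 0, top B: go to q1, push ε → (q1, 000000, Z)
  ε-move, top Z: go to q0, push BZ → (q0, 000000, BZ)
  read 0, top B: go to q1, push ε → (q1, 00000, Z)
  ε-move, top Z: go to q0, push BZ → (q0, 00000, BZ)
  read 0, top B: go to q1, push ε → (q1, 0000, Z)
  ε-move, top Z: go to q0, push BZ → (q0, 0000, BZ)
  read 0, top B: go to q1, push ε → (q1, 000, Z)
  ε-move, top Z: go to q0, push BZ → (q0, 000, BZ)
  read 0, top B: go to q1, push ε → (q1, 00, Z)
  ε-move, top Z: go to q0, push BZ → (q0, 00, BZ)
  read 0, top B: go to q1, push ε → (q1, 0, Z)
  ε-move, top Z: go to q0, push BZ → (q0, 0, BZ)
  read 0, top B: go to q1, push ε → (q1, ε, Z)
  ε-move, top Z: go to q0, push BZ → (q0, ε, BZ)
All input consumed in state q0 with stack BZ.

BZ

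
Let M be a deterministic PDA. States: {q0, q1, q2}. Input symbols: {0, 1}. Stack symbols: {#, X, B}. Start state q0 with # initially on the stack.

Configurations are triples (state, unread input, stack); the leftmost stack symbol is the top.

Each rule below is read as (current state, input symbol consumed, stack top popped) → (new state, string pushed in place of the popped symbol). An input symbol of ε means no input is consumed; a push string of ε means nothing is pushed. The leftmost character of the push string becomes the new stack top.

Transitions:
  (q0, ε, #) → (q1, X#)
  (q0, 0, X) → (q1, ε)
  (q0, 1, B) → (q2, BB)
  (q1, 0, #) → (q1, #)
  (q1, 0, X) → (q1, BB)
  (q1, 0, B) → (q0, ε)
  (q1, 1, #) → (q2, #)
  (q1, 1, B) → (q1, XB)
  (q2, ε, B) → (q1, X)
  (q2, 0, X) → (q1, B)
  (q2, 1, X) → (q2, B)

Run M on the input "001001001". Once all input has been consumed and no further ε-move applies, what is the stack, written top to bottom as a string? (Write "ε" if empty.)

XBBB#

(q0, 001001001, #)
  ε-move, top #: go to q1, push X# → (q1, 001001001, X#)
  read 0, top X: go to q1, push BB → (q1, 01001001, BB#)
  read 0, top B: go to q0, push ε → (q0, 1001001, B#)
  read 1, top B: go to q2, push BB → (q2, 001001, BB#)
  ε-move, top B: go to q1, push X → (q1, 001001, XB#)
  read 0, top X: go to q1, push BB → (q1, 01001, BBB#)
  read 0, top B: go to q0, push ε → (q0, 1001, BB#)
  read 1, top B: go to q2, push BB → (q2, 001, BBB#)
  ε-move, top B: go to q1, push X → (q1, 001, XBB#)
  read 0, top X: go to q1, push BB → (q1, 01, BBBB#)
  read 0, top B: go to q0, push ε → (q0, 1, BBB#)
  read 1, top B: go to q2, push BB → (q2, ε, BBBB#)
  ε-move, top B: go to q1, push X → (q1, ε, XBBB#)
All input consumed in state q1 with stack XBBB#.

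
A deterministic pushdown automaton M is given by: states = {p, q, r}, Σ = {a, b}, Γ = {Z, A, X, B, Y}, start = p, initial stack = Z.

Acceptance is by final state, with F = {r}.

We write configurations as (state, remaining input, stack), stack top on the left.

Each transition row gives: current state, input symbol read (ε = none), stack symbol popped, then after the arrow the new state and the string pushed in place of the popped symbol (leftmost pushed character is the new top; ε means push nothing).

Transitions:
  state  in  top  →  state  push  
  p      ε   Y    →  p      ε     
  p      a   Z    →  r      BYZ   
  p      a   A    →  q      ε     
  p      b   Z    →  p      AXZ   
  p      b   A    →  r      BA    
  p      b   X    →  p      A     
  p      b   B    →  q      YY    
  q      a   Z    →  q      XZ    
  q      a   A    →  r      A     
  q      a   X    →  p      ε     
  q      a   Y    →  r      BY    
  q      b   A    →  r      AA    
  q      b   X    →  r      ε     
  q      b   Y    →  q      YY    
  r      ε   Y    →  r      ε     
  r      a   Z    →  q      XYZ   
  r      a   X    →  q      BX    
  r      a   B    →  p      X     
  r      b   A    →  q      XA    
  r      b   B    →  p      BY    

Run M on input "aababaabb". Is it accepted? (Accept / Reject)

Accept

(p, aababaabb, Z)
  read a, top Z: go to r, push BYZ → (r, ababaabb, BYZ)
  read a, top B: go to p, push X → (p, babaabb, XYZ)
  read b, top X: go to p, push A → (p, abaabb, AYZ)
  read a, top A: go to q, push ε → (q, baabb, YZ)
  read b, top Y: go to q, push YY → (q, aabb, YYZ)
  read a, top Y: go to r, push BY → (r, abb, BYYZ)
  read a, top B: go to p, push X → (p, bb, XYYZ)
  read b, top X: go to p, push A → (p, b, AYYZ)
  read b, top A: go to r, push BA → (r, ε, BAYYZ)
All input consumed; state r ∈ F.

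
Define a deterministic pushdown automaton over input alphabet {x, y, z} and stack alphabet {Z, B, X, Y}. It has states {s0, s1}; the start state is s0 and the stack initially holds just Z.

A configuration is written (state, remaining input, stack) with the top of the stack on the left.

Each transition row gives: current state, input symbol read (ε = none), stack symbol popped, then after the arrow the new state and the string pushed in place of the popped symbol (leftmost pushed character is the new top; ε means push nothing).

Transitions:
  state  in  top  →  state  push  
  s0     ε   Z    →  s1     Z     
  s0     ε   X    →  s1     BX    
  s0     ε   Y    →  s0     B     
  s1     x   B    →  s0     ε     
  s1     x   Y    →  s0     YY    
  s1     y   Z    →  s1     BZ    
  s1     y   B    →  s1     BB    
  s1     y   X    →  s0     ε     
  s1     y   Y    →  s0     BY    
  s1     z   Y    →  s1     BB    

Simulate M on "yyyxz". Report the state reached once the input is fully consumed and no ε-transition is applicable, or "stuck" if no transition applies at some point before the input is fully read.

(s0, yyyxz, Z) ⊢ (s1, yyyxz, Z) ⊢ (s1, yyxz, BZ) ⊢ (s1, yxz, BBZ) ⊢ (s1, xz, BBBZ) ⊢ (s0, z, BBZ)
No transition for (s0, z, top B); M blocks with input z remaining.

stuck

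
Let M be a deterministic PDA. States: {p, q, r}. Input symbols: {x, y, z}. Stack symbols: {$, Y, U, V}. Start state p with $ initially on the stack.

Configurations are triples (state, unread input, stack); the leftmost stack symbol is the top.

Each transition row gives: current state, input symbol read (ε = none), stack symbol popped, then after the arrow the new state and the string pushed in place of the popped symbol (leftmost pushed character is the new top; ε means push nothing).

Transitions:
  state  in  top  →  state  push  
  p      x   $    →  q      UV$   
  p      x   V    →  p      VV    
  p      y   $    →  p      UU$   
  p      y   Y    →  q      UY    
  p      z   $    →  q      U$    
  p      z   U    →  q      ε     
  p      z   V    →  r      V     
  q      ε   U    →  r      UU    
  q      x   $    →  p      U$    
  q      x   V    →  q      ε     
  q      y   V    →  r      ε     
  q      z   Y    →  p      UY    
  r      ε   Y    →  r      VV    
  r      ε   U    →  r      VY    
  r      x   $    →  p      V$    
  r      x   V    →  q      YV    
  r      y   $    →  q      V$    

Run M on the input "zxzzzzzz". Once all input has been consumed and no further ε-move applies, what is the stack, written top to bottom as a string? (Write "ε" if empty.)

(p, zxzzzzzz, $) ⊢ (q, xzzzzzz, U$) ⊢ (r, xzzzzzz, UU$) ⊢ (r, xzzzzzz, VYU$) ⊢ (q, zzzzzz, YVYU$) ⊢ (p, zzzzz, UYVYU$) ⊢ (q, zzzz, YVYU$) ⊢ (p, zzz, UYVYU$) ⊢ (q, zz, YVYU$) ⊢ (p, z, UYVYU$) ⊢ (q, ε, YVYU$)
All input consumed in state q with stack YVYU$.

YVYU$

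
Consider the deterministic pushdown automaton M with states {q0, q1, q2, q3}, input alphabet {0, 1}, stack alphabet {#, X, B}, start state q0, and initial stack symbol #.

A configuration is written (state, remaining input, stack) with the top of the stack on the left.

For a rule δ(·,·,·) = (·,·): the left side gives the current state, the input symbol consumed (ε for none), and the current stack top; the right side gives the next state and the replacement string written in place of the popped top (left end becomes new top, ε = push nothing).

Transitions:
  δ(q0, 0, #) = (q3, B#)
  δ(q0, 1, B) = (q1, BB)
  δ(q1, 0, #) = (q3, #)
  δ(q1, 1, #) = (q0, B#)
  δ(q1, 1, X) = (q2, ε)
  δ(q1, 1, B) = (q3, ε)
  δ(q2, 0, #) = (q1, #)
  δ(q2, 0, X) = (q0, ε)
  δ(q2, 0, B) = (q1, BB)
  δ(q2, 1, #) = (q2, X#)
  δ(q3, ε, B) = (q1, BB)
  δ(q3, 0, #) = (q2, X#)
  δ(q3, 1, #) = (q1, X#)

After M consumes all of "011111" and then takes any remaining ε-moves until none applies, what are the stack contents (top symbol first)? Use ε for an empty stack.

BB#

(q0, 011111, #)
  read 0, top #: go to q3, push B# → (q3, 11111, B#)
  ε-move, top B: go to q1, push BB → (q1, 11111, BB#)
  read 1, top B: go to q3, push ε → (q3, 1111, B#)
  ε-move, top B: go to q1, push BB → (q1, 1111, BB#)
  read 1, top B: go to q3, push ε → (q3, 111, B#)
  ε-move, top B: go to q1, push BB → (q1, 111, BB#)
  read 1, top B: go to q3, push ε → (q3, 11, B#)
  ε-move, top B: go to q1, push BB → (q1, 11, BB#)
  read 1, top B: go to q3, push ε → (q3, 1, B#)
  ε-move, top B: go to q1, push BB → (q1, 1, BB#)
  read 1, top B: go to q3, push ε → (q3, ε, B#)
  ε-move, top B: go to q1, push BB → (q1, ε, BB#)
All input consumed in state q1 with stack BB#.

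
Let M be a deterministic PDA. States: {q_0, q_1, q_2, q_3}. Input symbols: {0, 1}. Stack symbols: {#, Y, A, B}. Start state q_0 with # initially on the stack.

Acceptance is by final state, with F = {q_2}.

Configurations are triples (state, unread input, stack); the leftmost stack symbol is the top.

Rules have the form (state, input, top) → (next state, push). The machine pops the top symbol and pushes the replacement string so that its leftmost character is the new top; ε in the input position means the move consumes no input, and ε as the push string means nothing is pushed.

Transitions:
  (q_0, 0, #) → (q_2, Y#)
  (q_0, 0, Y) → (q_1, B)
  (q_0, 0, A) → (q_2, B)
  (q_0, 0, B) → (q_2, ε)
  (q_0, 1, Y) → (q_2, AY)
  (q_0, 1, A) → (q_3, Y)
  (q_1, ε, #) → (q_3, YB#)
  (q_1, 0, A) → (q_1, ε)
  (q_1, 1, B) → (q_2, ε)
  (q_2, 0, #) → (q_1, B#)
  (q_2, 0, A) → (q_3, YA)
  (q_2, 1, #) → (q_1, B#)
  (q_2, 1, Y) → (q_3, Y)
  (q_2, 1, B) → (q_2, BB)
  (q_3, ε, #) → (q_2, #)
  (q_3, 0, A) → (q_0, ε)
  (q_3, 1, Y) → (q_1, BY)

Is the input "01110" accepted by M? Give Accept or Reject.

Reject

(q_0, 01110, #)
  read 0, top #: go to q_2, push Y# → (q_2, 1110, Y#)
  read 1, top Y: go to q_3, push Y → (q_3, 110, Y#)
  read 1, top Y: go to q_1, push BY → (q_1, 10, BY#)
  read 1, top B: go to q_2, push ε → (q_2, 0, Y#)
No transition applies at (q_2, 0, Y#); input not fully consumed.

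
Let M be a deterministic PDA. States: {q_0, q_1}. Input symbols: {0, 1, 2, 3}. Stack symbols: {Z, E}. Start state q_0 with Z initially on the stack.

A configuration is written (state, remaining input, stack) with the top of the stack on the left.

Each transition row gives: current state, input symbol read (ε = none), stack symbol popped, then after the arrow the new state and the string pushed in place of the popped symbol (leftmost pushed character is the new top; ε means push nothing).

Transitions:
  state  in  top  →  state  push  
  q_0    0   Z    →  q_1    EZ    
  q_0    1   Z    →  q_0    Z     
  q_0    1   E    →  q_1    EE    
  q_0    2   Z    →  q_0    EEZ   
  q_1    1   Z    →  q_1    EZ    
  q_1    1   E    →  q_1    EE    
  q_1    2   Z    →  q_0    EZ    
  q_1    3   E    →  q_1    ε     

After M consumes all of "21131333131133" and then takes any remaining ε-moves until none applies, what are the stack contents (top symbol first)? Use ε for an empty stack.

EZ

(q_0, 21131333131133, Z)
  read 2, top Z: go to q_0, push EEZ → (q_0, 1131333131133, EEZ)
  read 1, top E: go to q_1, push EE → (q_1, 131333131133, EEEZ)
  read 1, top E: go to q_1, push EE → (q_1, 31333131133, EEEEZ)
  read 3, top E: go to q_1, push ε → (q_1, 1333131133, EEEZ)
  read 1, top E: go to q_1, push EE → (q_1, 333131133, EEEEZ)
  read 3, top E: go to q_1, push ε → (q_1, 33131133, EEEZ)
  read 3, top E: go to q_1, push ε → (q_1, 3131133, EEZ)
  read 3, top E: go to q_1, push ε → (q_1, 131133, EZ)
  read 1, top E: go to q_1, push EE → (q_1, 31133, EEZ)
  read 3, top E: go to q_1, push ε → (q_1, 1133, EZ)
  read 1, top E: go to q_1, push EE → (q_1, 133, EEZ)
  read 1, top E: go to q_1, push EE → (q_1, 33, EEEZ)
  read 3, top E: go to q_1, push ε → (q_1, 3, EEZ)
  read 3, top E: go to q_1, push ε → (q_1, ε, EZ)
All input consumed in state q_1 with stack EZ.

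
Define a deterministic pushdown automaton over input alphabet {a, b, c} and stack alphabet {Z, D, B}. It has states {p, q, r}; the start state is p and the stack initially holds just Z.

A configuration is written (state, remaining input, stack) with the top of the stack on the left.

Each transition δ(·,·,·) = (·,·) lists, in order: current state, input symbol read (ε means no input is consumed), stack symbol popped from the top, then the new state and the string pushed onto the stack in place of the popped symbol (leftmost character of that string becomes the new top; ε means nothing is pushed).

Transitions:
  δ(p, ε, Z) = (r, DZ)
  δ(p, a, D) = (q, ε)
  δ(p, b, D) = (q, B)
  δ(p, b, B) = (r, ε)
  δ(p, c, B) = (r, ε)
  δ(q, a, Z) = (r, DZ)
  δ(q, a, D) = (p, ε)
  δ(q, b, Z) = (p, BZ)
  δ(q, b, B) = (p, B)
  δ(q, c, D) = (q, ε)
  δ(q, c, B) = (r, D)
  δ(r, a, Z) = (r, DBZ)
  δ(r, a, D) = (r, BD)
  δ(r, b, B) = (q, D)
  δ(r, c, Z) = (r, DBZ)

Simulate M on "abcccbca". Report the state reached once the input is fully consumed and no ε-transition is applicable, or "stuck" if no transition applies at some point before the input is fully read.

(p, abcccbca, Z)
  ε-move, top Z: go to r, push DZ → (r, abcccbca, DZ)
  read a, top D: go to r, push BD → (r, bcccbca, BDZ)
  read b, top B: go to q, push D → (q, cccbca, DDZ)
  read c, top D: go to q, push ε → (q, ccbca, DZ)
  read c, top D: go to q, push ε → (q, cbca, Z)
No transition for (q, c, top Z); M blocks with input cbca remaining.

stuck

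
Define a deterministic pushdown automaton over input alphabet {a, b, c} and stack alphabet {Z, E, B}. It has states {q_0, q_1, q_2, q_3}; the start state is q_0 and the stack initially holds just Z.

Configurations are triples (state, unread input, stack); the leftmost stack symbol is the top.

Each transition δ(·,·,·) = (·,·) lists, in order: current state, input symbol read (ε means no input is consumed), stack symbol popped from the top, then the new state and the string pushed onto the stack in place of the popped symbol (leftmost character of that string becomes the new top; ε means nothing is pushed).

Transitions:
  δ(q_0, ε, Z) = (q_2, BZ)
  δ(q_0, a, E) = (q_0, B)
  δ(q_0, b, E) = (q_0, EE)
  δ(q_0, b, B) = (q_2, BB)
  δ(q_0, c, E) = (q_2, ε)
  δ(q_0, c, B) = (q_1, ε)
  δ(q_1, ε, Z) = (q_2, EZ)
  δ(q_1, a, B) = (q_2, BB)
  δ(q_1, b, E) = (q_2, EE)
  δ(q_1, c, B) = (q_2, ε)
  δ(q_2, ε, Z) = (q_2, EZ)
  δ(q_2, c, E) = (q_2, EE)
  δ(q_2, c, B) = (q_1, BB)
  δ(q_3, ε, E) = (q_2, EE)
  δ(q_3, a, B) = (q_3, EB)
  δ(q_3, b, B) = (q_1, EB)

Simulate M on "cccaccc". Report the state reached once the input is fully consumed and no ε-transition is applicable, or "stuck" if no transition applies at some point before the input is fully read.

(q_0, cccaccc, Z)
  ε-move, top Z: go to q_2, push BZ → (q_2, cccaccc, BZ)
  read c, top B: go to q_1, push BB → (q_1, ccaccc, BBZ)
  read c, top B: go to q_2, push ε → (q_2, caccc, BZ)
  read c, top B: go to q_1, push BB → (q_1, accc, BBZ)
  read a, top B: go to q_2, push BB → (q_2, ccc, BBBZ)
  read c, top B: go to q_1, push BB → (q_1, cc, BBBBZ)
  read c, top B: go to q_2, push ε → (q_2, c, BBBZ)
  read c, top B: go to q_1, push BB → (q_1, ε, BBBBZ)
All input consumed; M is in state q_1.

q_1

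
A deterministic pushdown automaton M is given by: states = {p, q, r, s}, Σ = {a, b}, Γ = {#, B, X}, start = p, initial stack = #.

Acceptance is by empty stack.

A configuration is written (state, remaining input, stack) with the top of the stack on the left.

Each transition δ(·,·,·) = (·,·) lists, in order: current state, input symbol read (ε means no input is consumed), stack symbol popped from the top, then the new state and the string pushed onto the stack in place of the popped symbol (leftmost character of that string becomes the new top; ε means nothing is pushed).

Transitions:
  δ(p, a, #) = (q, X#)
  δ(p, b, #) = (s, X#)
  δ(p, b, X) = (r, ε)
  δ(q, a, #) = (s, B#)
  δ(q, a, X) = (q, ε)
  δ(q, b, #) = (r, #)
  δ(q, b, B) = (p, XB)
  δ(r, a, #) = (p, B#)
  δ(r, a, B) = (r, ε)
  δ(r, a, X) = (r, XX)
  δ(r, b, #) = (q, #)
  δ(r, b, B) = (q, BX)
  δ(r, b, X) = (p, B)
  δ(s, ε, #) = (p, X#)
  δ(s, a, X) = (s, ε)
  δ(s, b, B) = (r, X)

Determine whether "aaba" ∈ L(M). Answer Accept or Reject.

Reject

(p, aaba, #)
  read a, top #: go to q, push X# → (q, aba, X#)
  read a, top X: go to q, push ε → (q, ba, #)
  read b, top #: go to r, push # → (r, a, #)
  read a, top #: go to p, push B# → (p, ε, B#)
All input consumed; stack is B#, not empty, and no further ε-move applies.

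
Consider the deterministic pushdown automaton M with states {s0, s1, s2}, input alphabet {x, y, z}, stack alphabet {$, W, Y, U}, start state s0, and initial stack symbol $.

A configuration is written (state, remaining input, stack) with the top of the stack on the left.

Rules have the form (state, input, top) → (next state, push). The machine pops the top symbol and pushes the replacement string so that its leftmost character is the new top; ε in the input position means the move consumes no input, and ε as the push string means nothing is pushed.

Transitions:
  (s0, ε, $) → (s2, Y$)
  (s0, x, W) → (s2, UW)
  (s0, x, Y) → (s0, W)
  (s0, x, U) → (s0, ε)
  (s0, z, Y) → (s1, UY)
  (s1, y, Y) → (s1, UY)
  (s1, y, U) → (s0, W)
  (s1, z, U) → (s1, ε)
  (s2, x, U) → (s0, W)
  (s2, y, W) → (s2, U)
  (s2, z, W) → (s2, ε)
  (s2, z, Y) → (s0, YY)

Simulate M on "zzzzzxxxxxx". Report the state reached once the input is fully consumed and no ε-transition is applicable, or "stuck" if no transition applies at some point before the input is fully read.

(s0, zzzzzxxxxxx, $) ⊢ (s2, zzzzzxxxxxx, Y$) ⊢ (s0, zzzzxxxxxx, YY$) ⊢ (s1, zzzxxxxxx, UYY$) ⊢ (s1, zzxxxxxx, YY$)
No transition for (s1, z, top Y); M blocks with input zzxxxxxx remaining.

stuck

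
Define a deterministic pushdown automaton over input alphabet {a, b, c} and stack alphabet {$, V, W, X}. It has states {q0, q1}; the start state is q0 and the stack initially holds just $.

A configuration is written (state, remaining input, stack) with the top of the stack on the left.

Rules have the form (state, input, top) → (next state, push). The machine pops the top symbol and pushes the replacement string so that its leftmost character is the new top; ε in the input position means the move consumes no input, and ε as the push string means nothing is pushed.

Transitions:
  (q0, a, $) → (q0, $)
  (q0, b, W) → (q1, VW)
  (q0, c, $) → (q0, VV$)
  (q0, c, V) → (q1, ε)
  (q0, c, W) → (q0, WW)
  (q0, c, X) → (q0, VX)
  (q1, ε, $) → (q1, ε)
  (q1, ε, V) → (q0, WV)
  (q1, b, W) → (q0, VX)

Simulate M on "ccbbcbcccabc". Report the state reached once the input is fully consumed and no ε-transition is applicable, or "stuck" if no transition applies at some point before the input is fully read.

stuck

(q0, ccbbcbcccabc, $) ⊢ (q0, cbbcbcccabc, VV$) ⊢ (q1, bbcbcccabc, V$) ⊢ (q0, bbcbcccabc, WV$) ⊢ (q1, bcbcccabc, VWV$) ⊢ (q0, bcbcccabc, WVWV$) ⊢ (q1, cbcccabc, VWVWV$) ⊢ (q0, cbcccabc, WVWVWV$) ⊢ (q0, bcccabc, WWVWVWV$) ⊢ (q1, cccabc, VWWVWVWV$) ⊢ (q0, cccabc, WVWWVWVWV$) ⊢ (q0, ccabc, WWVWWVWVWV$) ⊢ (q0, cabc, WWWVWWVWVWV$) ⊢ (q0, abc, WWWWVWWVWVWV$)
No transition for (q0, a, top W); M blocks with input abc remaining.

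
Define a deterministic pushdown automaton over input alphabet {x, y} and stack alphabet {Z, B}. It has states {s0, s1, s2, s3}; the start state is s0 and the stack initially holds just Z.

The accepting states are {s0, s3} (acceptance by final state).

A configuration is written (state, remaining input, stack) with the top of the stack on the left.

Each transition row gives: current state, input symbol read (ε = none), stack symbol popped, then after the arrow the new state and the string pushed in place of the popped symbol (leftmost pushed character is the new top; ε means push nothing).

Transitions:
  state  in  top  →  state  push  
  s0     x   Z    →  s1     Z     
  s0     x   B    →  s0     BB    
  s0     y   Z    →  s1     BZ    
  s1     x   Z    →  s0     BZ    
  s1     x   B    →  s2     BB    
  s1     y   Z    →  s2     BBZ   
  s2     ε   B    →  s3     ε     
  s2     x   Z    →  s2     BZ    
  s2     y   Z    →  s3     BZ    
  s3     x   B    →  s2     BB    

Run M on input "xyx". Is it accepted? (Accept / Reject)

Accept

(s0, xyx, Z)
  read x, top Z: go to s1, push Z → (s1, yx, Z)
  read y, top Z: go to s2, push BBZ → (s2, x, BBZ)
  ε-move, top B: go to s3, push ε → (s3, x, BZ)
  read x, top B: go to s2, push BB → (s2, ε, BBZ)
  ε-move, top B: go to s3, push ε → (s3, ε, BZ)
All input consumed; state s3 ∈ F.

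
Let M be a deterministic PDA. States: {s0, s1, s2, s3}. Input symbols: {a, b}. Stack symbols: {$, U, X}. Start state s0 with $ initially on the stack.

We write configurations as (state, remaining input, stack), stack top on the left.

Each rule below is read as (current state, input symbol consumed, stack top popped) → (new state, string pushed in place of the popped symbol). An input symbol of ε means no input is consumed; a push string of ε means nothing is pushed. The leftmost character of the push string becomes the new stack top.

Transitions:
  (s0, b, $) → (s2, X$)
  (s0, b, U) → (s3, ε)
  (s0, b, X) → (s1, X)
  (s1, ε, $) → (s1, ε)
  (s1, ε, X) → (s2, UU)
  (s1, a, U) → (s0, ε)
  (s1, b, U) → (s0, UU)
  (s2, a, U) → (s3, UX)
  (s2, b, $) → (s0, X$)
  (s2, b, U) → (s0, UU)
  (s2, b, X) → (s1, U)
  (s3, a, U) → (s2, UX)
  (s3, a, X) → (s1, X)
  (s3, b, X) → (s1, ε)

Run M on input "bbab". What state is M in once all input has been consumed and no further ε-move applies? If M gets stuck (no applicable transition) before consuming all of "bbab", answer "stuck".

(s0, bbab, $)
  read b, top $: go to s2, push X$ → (s2, bab, X$)
  read b, top X: go to s1, push U → (s1, ab, U$)
  read a, top U: go to s0, push ε → (s0, b, $)
  read b, top $: go to s2, push X$ → (s2, ε, X$)
All input consumed; M is in state s2.

s2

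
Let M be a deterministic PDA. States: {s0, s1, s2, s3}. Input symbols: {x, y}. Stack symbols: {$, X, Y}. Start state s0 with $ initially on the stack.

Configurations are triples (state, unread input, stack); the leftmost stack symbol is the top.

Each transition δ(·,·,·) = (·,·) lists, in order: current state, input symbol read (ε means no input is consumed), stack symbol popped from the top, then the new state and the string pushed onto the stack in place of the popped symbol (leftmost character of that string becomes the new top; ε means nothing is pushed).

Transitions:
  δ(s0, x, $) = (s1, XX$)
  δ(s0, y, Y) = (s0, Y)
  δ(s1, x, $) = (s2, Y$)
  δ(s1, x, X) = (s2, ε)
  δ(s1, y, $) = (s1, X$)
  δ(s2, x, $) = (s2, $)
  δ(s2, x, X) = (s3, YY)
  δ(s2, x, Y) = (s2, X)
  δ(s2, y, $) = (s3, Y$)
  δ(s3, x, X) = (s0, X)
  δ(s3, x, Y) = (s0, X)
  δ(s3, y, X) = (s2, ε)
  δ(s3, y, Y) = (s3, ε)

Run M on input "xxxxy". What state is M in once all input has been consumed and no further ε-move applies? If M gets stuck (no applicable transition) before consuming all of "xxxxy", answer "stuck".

(s0, xxxxy, $) ⊢ (s1, xxxy, XX$) ⊢ (s2, xxy, X$) ⊢ (s3, xy, YY$) ⊢ (s0, y, XY$)
No transition for (s0, y, top X); M blocks with input y remaining.

stuck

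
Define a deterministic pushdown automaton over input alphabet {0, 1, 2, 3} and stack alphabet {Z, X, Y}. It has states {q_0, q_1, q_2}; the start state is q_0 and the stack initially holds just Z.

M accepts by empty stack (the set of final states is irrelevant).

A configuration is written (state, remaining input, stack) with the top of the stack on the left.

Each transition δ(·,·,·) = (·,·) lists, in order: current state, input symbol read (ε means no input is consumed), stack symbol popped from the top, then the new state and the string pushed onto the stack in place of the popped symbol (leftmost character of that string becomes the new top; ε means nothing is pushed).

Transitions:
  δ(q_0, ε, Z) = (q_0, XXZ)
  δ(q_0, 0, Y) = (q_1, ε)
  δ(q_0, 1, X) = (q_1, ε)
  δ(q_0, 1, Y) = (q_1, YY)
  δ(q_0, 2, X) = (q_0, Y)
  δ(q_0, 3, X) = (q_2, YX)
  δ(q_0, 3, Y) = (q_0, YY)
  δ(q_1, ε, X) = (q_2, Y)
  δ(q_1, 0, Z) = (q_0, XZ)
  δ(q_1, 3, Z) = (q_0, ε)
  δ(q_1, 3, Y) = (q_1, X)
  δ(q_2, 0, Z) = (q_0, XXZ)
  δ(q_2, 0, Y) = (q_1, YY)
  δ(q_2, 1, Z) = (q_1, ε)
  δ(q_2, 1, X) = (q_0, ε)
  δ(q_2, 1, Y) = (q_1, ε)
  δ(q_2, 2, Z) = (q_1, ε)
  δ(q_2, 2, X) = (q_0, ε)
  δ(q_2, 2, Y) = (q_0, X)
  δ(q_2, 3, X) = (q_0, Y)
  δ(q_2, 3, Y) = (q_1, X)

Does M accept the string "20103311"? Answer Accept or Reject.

(q_0, 20103311, Z)
  ε-move, top Z: go to q_0, push XXZ → (q_0, 20103311, XXZ)
  read 2, top X: go to q_0, push Y → (q_0, 0103311, YXZ)
  read 0, top Y: go to q_1, push ε → (q_1, 103311, XZ)
  ε-move, top X: go to q_2, push Y → (q_2, 103311, YZ)
  read 1, top Y: go to q_1, push ε → (q_1, 03311, Z)
  read 0, top Z: go to q_0, push XZ → (q_0, 3311, XZ)
  read 3, top X: go to q_2, push YX → (q_2, 311, YXZ)
  read 3, top Y: go to q_1, push X → (q_1, 11, XXZ)
  ε-move, top X: go to q_2, push Y → (q_2, 11, YXZ)
  read 1, top Y: go to q_1, push ε → (q_1, 1, XZ)
  ε-move, top X: go to q_2, push Y → (q_2, 1, YZ)
  read 1, top Y: go to q_1, push ε → (q_1, ε, Z)
All input consumed; stack is Z, not empty, and no further ε-move applies.

Reject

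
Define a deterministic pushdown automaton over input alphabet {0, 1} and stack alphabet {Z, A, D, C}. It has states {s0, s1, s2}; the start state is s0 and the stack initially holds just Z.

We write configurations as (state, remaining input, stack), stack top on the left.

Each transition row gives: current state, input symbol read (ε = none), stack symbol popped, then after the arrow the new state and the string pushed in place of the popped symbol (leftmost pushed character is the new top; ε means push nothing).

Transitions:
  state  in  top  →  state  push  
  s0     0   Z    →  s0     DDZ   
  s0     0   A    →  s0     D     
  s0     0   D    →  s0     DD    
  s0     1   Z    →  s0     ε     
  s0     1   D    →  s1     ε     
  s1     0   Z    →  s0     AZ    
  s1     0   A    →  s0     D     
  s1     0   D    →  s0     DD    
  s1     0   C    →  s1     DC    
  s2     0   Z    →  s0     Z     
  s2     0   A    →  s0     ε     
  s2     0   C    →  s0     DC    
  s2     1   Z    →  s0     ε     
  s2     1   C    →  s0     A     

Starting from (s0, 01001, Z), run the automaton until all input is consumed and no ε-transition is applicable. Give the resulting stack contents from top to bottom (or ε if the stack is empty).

(s0, 01001, Z) ⊢ (s0, 1001, DDZ) ⊢ (s1, 001, DZ) ⊢ (s0, 01, DDZ) ⊢ (s0, 1, DDDZ) ⊢ (s1, ε, DDZ)
All input consumed in state s1 with stack DDZ.

DDZ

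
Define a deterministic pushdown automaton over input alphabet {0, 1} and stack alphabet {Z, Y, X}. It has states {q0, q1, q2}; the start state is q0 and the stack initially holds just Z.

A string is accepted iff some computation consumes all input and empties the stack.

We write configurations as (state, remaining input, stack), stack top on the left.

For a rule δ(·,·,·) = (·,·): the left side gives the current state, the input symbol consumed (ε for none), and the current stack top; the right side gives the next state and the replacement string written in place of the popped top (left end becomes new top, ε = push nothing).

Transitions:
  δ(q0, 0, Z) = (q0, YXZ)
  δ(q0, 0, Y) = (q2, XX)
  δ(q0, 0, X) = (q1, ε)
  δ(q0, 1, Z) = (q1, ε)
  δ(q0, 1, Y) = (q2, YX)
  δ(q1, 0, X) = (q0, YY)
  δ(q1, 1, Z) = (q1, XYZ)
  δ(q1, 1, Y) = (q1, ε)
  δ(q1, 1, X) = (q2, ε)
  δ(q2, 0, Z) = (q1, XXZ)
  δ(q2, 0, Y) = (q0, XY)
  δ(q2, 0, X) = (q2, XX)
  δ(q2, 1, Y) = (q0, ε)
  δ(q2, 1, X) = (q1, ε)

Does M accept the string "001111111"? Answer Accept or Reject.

Accept

(q0, 001111111, Z)
  read 0, top Z: go to q0, push YXZ → (q0, 01111111, YXZ)
  read 0, top Y: go to q2, push XX → (q2, 1111111, XXXZ)
  read 1, top X: go to q1, push ε → (q1, 111111, XXZ)
  read 1, top X: go to q2, push ε → (q2, 11111, XZ)
  read 1, top X: go to q1, push ε → (q1, 1111, Z)
  read 1, top Z: go to q1, push XYZ → (q1, 111, XYZ)
  read 1, top X: go to q2, push ε → (q2, 11, YZ)
  read 1, top Y: go to q0, push ε → (q0, 1, Z)
  read 1, top Z: go to q1, push ε → (q1, ε, ε)
All input consumed and the stack is empty.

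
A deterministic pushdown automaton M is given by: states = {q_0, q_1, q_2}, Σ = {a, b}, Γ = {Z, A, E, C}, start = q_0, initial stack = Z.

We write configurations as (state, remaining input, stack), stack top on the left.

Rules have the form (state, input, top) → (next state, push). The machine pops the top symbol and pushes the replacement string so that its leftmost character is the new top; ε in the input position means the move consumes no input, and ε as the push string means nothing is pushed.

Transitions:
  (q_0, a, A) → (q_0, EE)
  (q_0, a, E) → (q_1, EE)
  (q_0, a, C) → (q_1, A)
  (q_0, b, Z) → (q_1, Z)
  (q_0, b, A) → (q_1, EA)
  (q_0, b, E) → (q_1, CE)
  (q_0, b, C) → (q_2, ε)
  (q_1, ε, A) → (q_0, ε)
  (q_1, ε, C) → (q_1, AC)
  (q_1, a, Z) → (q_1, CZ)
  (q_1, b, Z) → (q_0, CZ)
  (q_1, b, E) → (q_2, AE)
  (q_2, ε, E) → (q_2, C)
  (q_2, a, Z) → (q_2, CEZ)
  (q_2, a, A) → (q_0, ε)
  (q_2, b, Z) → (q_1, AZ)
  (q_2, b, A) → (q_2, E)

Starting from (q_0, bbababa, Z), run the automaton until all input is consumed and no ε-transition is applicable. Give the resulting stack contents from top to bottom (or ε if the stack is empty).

CEZ

(q_0, bbababa, Z)
  read b, top Z: go to q_1, push Z → (q_1, bababa, Z)
  read b, top Z: go to q_0, push CZ → (q_0, ababa, CZ)
  read a, top C: go to q_1, push A → (q_1, baba, AZ)
  ε-move, top A: go to q_0, push ε → (q_0, baba, Z)
  read b, top Z: go to q_1, push Z → (q_1, aba, Z)
  read a, top Z: go to q_1, push CZ → (q_1, ba, CZ)
  ε-move, top C: go to q_1, push AC → (q_1, ba, ACZ)
  ε-move, top A: go to q_0, push ε → (q_0, ba, CZ)
  read b, top C: go to q_2, push ε → (q_2, a, Z)
  read a, top Z: go to q_2, push CEZ → (q_2, ε, CEZ)
All input consumed in state q_2 with stack CEZ.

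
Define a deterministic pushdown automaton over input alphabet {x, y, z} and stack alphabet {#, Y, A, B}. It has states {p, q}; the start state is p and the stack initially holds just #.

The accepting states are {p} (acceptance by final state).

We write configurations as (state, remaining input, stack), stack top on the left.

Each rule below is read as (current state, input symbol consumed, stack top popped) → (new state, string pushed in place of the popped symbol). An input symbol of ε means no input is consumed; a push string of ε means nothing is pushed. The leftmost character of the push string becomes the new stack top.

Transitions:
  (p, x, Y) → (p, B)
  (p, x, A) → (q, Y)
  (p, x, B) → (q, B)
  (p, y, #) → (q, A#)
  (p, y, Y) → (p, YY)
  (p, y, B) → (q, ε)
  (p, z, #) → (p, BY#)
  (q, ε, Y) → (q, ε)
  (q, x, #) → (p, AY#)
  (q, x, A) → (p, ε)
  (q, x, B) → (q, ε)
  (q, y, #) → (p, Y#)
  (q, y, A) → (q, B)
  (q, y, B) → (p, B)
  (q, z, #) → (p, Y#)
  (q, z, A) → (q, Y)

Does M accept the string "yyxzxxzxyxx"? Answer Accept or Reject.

Reject

(p, yyxzxxzxyxx, #) ⊢ (q, yxzxxzxyxx, A#) ⊢ (q, xzxxzxyxx, B#) ⊢ (q, zxxzxyxx, #) ⊢ (p, xxzxyxx, Y#) ⊢ (p, xzxyxx, B#) ⊢ (q, zxyxx, B#)
No transition applies at (q, zxyxx, B#); input not fully consumed.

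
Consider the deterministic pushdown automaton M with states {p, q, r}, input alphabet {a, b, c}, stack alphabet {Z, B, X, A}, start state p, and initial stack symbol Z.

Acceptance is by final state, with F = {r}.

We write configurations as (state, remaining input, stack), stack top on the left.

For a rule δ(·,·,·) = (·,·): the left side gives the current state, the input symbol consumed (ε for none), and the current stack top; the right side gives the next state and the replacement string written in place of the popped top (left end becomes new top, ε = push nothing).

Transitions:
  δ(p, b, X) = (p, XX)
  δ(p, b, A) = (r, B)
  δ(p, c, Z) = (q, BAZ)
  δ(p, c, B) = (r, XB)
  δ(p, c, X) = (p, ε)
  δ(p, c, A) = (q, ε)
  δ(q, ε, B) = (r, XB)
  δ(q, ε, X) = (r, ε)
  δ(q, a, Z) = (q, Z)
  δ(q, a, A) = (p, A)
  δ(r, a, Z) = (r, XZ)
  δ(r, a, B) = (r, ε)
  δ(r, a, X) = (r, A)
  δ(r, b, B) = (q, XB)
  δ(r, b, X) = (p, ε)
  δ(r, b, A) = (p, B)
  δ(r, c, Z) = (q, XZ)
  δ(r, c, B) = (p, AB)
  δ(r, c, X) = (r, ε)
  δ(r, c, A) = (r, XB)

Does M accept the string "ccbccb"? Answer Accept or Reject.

(p, ccbccb, Z) ⊢ (q, cbccb, BAZ) ⊢ (r, cbccb, XBAZ) ⊢ (r, bccb, BAZ) ⊢ (q, ccb, XBAZ) ⊢ (r, ccb, BAZ) ⊢ (p, cb, ABAZ) ⊢ (q, b, BAZ) ⊢ (r, b, XBAZ) ⊢ (p, ε, BAZ)
All input consumed; state p ∉ F and no further ε-move applies.

Reject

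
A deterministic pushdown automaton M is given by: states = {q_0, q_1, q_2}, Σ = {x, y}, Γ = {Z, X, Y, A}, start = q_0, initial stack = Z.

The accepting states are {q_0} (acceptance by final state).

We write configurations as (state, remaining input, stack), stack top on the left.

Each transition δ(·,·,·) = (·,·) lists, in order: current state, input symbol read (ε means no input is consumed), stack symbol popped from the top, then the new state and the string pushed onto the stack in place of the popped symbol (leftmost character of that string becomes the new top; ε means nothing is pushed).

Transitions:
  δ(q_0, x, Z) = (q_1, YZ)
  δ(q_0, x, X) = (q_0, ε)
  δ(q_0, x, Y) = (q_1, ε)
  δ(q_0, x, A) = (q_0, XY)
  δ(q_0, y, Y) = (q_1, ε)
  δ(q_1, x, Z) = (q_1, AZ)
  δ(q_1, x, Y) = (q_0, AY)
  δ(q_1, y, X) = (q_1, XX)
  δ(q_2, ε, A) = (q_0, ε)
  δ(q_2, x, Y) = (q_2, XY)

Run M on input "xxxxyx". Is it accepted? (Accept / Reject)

(q_0, xxxxyx, Z)
  read x, top Z: go to q_1, push YZ → (q_1, xxxyx, YZ)
  read x, top Y: go to q_0, push AY → (q_0, xxyx, AYZ)
  read x, top A: go to q_0, push XY → (q_0, xyx, XYYZ)
  read x, top X: go to q_0, push ε → (q_0, yx, YYZ)
  read y, top Y: go to q_1, push ε → (q_1, x, YZ)
  read x, top Y: go to q_0, push AY → (q_0, ε, AYZ)
All input consumed; state q_0 ∈ F.

Accept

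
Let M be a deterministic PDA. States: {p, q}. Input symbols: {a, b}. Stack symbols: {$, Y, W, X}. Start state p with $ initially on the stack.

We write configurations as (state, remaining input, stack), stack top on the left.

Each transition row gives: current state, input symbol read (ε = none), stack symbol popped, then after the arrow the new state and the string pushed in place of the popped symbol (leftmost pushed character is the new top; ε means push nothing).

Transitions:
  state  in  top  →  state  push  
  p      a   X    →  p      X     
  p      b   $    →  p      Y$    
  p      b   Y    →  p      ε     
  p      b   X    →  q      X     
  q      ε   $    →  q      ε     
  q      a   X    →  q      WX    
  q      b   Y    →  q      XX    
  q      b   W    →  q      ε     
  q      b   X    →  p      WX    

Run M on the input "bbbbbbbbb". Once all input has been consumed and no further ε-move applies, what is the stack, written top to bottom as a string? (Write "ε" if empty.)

Y$

(p, bbbbbbbbb, $)
  read b, top $: go to p, push Y$ → (p, bbbbbbbb, Y$)
  read b, top Y: go to p, push ε → (p, bbbbbbb, $)
  read b, top $: go to p, push Y$ → (p, bbbbbb, Y$)
  read b, top Y: go to p, push ε → (p, bbbbb, $)
  read b, top $: go to p, push Y$ → (p, bbbb, Y$)
  read b, top Y: go to p, push ε → (p, bbb, $)
  read b, top $: go to p, push Y$ → (p, bb, Y$)
  read b, top Y: go to p, push ε → (p, b, $)
  read b, top $: go to p, push Y$ → (p, ε, Y$)
All input consumed in state p with stack Y$.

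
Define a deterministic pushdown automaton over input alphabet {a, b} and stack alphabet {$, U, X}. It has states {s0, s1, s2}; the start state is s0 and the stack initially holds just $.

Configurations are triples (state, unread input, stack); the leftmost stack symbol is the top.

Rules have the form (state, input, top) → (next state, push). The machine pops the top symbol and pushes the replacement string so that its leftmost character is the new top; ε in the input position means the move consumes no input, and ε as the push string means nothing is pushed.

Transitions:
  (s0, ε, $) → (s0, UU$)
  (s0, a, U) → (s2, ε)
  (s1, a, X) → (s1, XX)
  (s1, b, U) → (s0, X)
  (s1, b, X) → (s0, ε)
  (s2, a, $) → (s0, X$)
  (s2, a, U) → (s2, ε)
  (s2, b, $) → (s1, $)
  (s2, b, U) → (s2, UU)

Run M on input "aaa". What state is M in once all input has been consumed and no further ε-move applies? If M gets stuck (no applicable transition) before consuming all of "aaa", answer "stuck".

(s0, aaa, $) ⊢ (s0, aaa, UU$) ⊢ (s2, aa, U$) ⊢ (s2, a, $) ⊢ (s0, ε, X$)
All input consumed; M is in state s0.

s0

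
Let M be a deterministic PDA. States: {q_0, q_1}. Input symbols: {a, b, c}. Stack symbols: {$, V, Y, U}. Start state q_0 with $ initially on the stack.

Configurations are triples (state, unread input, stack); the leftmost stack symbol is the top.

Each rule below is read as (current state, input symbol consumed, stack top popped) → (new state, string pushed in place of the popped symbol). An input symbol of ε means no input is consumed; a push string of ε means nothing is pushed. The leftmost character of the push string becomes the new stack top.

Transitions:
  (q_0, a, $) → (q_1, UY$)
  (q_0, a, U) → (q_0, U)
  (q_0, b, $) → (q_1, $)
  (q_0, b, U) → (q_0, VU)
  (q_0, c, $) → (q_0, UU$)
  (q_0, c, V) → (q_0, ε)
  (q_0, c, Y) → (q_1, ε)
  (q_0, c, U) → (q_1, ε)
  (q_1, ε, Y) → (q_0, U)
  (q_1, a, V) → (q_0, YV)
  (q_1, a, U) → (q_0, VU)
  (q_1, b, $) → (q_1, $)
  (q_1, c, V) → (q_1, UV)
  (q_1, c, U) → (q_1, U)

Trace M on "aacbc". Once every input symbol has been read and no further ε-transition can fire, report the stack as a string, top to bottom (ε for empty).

(q_0, aacbc, $)
  read a, top $: go to q_1, push UY$ → (q_1, acbc, UY$)
  read a, top U: go to q_0, push VU → (q_0, cbc, VUY$)
  read c, top V: go to q_0, push ε → (q_0, bc, UY$)
  read b, top U: go to q_0, push VU → (q_0, c, VUY$)
  read c, top V: go to q_0, push ε → (q_0, ε, UY$)
All input consumed in state q_0 with stack UY$.

UY$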